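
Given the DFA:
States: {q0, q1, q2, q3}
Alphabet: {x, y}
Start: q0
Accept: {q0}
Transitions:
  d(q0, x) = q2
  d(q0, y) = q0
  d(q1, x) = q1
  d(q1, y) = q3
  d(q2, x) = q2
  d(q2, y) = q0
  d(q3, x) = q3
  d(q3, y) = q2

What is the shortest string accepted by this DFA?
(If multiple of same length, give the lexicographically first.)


BFS by string length (lex-first path to each state shown):
  len 0: q0<-""
Found accept state at length 0.

"" (empty string)


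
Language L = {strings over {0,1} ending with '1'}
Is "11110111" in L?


last symbol = '1'

Yes, "11110111" is in L


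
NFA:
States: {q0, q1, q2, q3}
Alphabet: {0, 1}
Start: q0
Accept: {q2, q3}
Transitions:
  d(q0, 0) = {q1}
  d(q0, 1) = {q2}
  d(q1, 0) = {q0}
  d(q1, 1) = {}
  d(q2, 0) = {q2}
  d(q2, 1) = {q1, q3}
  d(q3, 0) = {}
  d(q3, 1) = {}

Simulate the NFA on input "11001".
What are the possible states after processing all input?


Start: {q0}
  --1--> {q2}
  --1--> {q1, q3}
  --0--> {q0}
  --0--> {q1}
  --1--> {}

{} (empty set, no valid transitions)


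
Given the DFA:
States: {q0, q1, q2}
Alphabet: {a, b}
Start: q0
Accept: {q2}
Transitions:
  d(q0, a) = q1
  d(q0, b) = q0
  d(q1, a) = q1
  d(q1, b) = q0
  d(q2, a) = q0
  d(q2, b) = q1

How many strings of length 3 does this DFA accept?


Enumerating all length-3 strings:
  "aaa" -> q1 [reject]
  "aab" -> q0 [reject]
  "aba" -> q1 [reject]
  "abb" -> q0 [reject]
  "baa" -> q1 [reject]
  "bab" -> q0 [reject]
  "bba" -> q1 [reject]
  "bbb" -> q0 [reject]

0 out of 8


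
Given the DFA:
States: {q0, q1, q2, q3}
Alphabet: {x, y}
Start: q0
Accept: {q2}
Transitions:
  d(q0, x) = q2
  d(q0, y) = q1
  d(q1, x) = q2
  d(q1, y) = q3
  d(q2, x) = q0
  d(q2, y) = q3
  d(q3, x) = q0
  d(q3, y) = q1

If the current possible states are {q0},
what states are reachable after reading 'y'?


Apply transition on 'y' from each current state:
  d(q0, y) = q1

{q1}


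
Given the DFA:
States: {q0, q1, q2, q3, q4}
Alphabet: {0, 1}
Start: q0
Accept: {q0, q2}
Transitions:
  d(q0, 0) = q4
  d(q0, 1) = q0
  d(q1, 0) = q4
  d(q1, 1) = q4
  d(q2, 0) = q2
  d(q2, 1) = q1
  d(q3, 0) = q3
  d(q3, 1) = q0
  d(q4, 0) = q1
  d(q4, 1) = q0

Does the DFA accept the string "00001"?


Trace: q0 -> q4 -> q1 -> q4 -> q1 -> q4
Final state: q4
Accept states: {q0, q2}

No, rejected (final state q4 is not an accept state)


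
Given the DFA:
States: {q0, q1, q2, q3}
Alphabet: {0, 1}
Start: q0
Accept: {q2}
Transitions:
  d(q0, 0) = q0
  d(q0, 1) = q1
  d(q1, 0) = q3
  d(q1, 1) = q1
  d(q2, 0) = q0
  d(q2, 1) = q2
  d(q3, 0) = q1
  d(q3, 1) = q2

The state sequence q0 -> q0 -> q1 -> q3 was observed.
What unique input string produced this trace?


Trace back each transition to find the symbol:
  q0 --[0]--> q0
  q0 --[1]--> q1
  q1 --[0]--> q3

"010"


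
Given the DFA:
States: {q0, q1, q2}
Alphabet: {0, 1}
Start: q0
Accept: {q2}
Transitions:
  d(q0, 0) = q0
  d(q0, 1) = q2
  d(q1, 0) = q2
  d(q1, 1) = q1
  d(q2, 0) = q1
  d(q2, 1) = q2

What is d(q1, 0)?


Looking up transition d(q1, 0)

q2


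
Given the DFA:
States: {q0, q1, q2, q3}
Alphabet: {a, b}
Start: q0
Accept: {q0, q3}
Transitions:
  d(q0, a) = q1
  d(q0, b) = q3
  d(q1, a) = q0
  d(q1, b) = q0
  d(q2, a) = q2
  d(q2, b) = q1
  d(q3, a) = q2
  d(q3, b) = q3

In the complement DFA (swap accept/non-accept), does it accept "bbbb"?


Trace: q0 -> q3 -> q3 -> q3 -> q3
Final: q3
Original accept: {q0, q3}
Complement: q3 is in original accept

No, complement rejects (original accepts)


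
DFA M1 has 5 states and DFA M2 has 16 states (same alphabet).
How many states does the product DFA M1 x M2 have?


Product construction pairs every M1 state with every M2 state.
5 * 16 = 80

80


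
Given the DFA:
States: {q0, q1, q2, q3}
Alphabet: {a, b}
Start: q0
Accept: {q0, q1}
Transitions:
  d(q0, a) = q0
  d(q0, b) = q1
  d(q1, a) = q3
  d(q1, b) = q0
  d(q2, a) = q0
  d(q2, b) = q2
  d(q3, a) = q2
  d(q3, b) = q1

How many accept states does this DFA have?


Accept states listed: {q0, q1}
Counting: q0(1) q1(2)

2


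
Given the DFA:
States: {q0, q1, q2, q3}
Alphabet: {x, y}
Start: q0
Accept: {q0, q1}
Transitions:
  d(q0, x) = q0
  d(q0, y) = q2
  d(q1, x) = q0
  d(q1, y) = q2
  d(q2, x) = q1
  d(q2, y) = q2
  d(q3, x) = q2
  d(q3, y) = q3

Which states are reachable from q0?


BFS from q0:
  layer 0: {q0}
  layer 1: {q2}
  layer 2: {q1}

{q0, q1, q2}


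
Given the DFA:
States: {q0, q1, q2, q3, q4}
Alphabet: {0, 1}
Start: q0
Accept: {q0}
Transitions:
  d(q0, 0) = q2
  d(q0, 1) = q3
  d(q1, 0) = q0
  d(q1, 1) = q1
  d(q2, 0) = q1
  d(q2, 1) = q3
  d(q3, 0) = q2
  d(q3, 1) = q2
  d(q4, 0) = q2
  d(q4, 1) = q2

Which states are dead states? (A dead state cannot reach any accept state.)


Forward reachability from each state:
  q0 -> reaches accept state q0 (live)
  q1 -> reaches accept state q0 (live)
  q2 -> reaches accept state q0 (live)
  q3 -> reaches accept state q0 (live)
  q4 -> reaches accept state q0 (live)

None (all states can reach an accept state)


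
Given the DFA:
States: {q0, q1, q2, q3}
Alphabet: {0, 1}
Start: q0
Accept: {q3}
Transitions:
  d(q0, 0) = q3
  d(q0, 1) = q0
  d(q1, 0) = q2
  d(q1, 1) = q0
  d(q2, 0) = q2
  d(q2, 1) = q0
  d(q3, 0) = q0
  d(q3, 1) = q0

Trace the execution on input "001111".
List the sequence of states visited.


Input: 001111
d(q0, 0) = q3
d(q3, 0) = q0
d(q0, 1) = q0
d(q0, 1) = q0
d(q0, 1) = q0
d(q0, 1) = q0


q0 -> q3 -> q0 -> q0 -> q0 -> q0 -> q0


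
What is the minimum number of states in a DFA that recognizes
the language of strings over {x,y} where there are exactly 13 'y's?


States: count = 0, 1, ..., 13 (that's 14 states), plus a dead state for count > 13.
Total: 14 + 1 = 15. Accept = count-13 state.

15


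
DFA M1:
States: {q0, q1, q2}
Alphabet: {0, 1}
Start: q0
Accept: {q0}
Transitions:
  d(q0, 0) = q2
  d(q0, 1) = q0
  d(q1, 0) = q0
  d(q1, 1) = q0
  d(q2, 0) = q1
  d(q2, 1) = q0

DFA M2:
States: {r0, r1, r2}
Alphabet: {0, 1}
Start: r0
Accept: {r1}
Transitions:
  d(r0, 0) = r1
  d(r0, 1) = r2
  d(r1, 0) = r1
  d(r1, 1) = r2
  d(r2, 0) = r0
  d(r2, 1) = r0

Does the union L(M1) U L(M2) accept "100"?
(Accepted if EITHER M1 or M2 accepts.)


M1: final=q1 accepted=False
M2: final=r1 accepted=True

Yes, union accepts


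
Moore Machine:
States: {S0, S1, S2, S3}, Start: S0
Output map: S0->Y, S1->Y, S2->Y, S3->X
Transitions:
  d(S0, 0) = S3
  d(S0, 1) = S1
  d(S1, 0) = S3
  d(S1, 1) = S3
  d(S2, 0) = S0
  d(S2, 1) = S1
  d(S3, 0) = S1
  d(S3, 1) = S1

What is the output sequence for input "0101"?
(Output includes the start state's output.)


Start: S0 (output Y)
  --0--> S3 (output X)
  --1--> S1 (output Y)
  --0--> S3 (output X)
  --1--> S1 (output Y)

"YXYXY"


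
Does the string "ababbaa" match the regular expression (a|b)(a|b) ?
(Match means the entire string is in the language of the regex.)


|string| = 7; first = 'a'; last = 'a'

No, "ababbaa" does not match (a|b)(a|b)


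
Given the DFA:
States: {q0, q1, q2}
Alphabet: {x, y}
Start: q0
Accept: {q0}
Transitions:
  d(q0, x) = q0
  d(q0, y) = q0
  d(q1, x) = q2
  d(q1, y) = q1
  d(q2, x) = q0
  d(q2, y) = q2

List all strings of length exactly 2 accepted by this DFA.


All strings of length 2: 4 total
Accepted: 4

"xx", "xy", "yx", "yy"


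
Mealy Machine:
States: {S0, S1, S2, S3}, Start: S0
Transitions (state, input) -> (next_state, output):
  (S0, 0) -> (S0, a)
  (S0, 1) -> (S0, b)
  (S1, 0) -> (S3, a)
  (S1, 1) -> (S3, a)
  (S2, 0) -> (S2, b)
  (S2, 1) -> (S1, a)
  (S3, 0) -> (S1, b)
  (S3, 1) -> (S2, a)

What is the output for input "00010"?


Step-by-step:
  (S0, 0) -> (S0, a)
  (S0, 0) -> (S0, a)
  (S0, 0) -> (S0, a)
  (S0, 1) -> (S0, b)
  (S0, 0) -> (S0, a)

"aaaba"


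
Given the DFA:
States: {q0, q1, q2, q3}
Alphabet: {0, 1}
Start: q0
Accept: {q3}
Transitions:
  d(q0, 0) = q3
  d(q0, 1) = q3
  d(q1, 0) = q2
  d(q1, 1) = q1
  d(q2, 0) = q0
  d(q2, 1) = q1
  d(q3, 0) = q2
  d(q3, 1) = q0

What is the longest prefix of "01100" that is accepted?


Run the DFA, marking each prefix where the state is accepting:
  "" -> q0 [reject]
  "0" -> q3 [accept]
  "01" -> q0 [reject]
  "011" -> q3 [accept]
  "0110" -> q2 [reject]
  "01100" -> q0 [reject]

"011"


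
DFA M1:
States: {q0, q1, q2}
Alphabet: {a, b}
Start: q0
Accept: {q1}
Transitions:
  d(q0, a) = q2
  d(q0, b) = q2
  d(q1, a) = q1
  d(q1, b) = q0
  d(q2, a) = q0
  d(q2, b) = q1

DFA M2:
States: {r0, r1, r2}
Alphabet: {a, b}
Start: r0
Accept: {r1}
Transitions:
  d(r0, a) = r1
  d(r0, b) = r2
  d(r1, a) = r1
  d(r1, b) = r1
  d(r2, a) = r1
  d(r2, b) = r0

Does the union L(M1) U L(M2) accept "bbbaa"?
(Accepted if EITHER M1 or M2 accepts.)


M1: final=q0 accepted=False
M2: final=r1 accepted=True

Yes, union accepts


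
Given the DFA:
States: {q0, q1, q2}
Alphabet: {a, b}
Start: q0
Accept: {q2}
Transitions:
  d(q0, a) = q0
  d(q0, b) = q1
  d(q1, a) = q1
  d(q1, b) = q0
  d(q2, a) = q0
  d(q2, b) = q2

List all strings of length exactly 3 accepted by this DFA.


All strings of length 3: 8 total
Accepted: 0

None


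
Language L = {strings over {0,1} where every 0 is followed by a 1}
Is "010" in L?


'00' present: False; ends with '0': True

No, "010" is not in L


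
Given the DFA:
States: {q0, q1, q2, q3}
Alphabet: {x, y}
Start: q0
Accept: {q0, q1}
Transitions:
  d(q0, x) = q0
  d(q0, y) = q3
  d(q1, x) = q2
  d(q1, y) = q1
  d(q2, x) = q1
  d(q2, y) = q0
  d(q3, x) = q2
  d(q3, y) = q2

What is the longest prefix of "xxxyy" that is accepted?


Run the DFA, marking each prefix where the state is accepting:
  "" -> q0 [accept]
  "x" -> q0 [accept]
  "xx" -> q0 [accept]
  "xxx" -> q0 [accept]
  "xxxy" -> q3 [reject]
  "xxxyy" -> q2 [reject]

"xxx"


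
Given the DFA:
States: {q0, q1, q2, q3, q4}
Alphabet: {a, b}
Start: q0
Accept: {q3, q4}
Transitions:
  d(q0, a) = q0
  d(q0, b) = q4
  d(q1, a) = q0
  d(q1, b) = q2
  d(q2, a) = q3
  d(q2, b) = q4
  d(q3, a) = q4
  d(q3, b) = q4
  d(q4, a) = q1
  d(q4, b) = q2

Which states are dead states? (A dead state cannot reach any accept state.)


Forward reachability from each state:
  q0 -> reaches accept state q3 (live)
  q1 -> reaches accept state q3 (live)
  q2 -> reaches accept state q3 (live)
  q3 -> reaches accept state q3 (live)
  q4 -> reaches accept state q3 (live)

None (all states can reach an accept state)


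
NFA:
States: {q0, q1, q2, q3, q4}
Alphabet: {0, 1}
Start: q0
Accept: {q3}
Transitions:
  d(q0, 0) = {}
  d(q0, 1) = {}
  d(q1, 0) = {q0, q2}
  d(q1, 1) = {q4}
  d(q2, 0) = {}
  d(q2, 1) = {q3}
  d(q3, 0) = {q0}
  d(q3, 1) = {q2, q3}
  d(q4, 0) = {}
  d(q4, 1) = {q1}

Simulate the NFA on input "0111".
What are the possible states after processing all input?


Start: {q0}
  --0--> {}
  --1--> {}
  --1--> {}
  --1--> {}

{} (empty set, no valid transitions)


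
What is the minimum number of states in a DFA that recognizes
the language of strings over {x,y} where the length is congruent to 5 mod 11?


States track (length) mod 11.
Need 11 states: one per remainder 0..10; accept = remainder 5.

11


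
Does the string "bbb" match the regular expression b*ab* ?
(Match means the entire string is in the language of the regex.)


|string| = 3; first = 'b'; last = 'b'

No, "bbb" does not match b*ab*


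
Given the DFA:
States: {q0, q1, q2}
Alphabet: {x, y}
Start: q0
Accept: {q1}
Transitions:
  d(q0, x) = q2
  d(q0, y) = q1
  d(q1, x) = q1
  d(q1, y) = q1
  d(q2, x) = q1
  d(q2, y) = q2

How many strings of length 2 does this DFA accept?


Enumerating all length-2 strings:
  "xx" -> q1 [accept]
  "xy" -> q2 [reject]
  "yx" -> q1 [accept]
  "yy" -> q1 [accept]

3 out of 4


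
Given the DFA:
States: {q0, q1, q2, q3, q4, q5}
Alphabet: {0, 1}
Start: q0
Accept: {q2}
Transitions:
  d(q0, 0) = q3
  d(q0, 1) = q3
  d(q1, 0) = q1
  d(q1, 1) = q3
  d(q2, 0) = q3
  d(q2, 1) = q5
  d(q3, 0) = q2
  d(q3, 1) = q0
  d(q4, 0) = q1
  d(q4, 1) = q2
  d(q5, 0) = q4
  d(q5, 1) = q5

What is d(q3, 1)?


Looking up transition d(q3, 1)

q0


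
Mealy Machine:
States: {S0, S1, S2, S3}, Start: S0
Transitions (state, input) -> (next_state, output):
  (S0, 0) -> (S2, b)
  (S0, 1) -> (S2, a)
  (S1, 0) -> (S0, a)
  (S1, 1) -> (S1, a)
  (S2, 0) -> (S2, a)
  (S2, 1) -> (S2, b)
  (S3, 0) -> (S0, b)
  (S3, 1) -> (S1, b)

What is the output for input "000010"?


Step-by-step:
  (S0, 0) -> (S2, b)
  (S2, 0) -> (S2, a)
  (S2, 0) -> (S2, a)
  (S2, 0) -> (S2, a)
  (S2, 1) -> (S2, b)
  (S2, 0) -> (S2, a)

"baaaba"


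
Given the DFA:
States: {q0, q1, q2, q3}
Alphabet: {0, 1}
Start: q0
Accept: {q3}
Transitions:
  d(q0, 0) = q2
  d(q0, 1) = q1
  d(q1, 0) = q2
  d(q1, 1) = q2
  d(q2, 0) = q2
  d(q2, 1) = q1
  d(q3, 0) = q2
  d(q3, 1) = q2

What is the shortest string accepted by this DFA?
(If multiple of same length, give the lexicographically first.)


BFS by string length (lex-first path to each state shown):
  len 0: q0<-""
  len 1: q1<-"1", q2<-"0"
  len 2: q1<-"01", q2<-"00"
  len 3: q1<-"001", q2<-"000"
  len 4: q1<-"0001", q2<-"0000"
  len 5: q1<-"00001", q2<-"00000"
  len 6: q1<-"000001", q2<-"000000"
  len 7: q1<-"0000001", q2<-"0000000"
  len 8: q1<-"00000001", q2<-"00000000"

No string accepted (empty language)


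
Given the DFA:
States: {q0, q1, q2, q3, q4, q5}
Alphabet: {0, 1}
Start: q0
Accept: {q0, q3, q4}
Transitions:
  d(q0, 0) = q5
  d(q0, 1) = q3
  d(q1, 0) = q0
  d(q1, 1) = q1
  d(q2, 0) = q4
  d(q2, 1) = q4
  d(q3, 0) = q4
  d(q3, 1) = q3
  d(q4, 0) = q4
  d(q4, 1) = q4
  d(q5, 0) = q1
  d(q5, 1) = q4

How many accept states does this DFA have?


Accept states listed: {q0, q3, q4}
Counting: q0(1) q3(2) q4(3)

3


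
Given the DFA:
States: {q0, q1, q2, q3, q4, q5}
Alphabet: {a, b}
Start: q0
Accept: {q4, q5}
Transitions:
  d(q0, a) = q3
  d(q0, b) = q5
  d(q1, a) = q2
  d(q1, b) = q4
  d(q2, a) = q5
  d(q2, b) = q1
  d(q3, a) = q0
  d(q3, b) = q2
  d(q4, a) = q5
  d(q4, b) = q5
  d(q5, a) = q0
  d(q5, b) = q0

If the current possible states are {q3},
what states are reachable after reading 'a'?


Apply transition on 'a' from each current state:
  d(q3, a) = q0

{q0}


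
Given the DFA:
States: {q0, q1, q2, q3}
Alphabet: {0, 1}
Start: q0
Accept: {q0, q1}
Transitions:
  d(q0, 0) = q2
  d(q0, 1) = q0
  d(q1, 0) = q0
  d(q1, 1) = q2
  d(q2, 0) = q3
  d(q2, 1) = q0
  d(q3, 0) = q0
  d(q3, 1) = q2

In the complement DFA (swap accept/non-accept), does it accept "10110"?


Trace: q0 -> q0 -> q2 -> q0 -> q0 -> q2
Final: q2
Original accept: {q0, q1}
Complement: q2 is not in original accept

Yes, complement accepts (original rejects)


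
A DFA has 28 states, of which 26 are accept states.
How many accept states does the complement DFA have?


Complement swaps accept and non-accept states.
28 - 26 = 2

2


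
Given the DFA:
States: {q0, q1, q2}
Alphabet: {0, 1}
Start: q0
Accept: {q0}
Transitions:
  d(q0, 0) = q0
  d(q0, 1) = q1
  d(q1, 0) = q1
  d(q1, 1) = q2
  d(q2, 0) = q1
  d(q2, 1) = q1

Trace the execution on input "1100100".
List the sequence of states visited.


Input: 1100100
d(q0, 1) = q1
d(q1, 1) = q2
d(q2, 0) = q1
d(q1, 0) = q1
d(q1, 1) = q2
d(q2, 0) = q1
d(q1, 0) = q1


q0 -> q1 -> q2 -> q1 -> q1 -> q2 -> q1 -> q1


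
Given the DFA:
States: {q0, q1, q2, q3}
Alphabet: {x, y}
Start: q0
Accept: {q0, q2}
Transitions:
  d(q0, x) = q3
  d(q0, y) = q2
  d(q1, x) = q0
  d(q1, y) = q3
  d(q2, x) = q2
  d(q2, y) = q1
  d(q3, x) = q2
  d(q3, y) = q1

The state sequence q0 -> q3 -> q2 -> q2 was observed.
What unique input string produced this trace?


Trace back each transition to find the symbol:
  q0 --[x]--> q3
  q3 --[x]--> q2
  q2 --[x]--> q2

"xxx"


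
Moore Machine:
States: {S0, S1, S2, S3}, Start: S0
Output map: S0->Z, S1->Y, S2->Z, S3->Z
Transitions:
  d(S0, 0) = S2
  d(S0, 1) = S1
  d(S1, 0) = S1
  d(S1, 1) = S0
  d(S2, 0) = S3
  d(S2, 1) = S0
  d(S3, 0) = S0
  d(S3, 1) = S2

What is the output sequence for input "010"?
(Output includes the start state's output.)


Start: S0 (output Z)
  --0--> S2 (output Z)
  --1--> S0 (output Z)
  --0--> S2 (output Z)

"ZZZZ"


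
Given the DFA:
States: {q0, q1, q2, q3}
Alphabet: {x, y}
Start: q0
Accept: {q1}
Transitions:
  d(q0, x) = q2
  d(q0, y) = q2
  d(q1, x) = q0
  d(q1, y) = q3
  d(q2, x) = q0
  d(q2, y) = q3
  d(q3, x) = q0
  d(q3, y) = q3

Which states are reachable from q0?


BFS from q0:
  layer 0: {q0}
  layer 1: {q2}
  layer 2: {q3}

{q0, q2, q3}


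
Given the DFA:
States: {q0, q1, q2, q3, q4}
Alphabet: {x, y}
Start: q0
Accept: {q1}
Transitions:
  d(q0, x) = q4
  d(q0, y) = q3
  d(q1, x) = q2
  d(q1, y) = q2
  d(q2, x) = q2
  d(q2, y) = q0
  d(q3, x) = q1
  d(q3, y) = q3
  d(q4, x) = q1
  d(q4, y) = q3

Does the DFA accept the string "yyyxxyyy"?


Trace: q0 -> q3 -> q3 -> q3 -> q1 -> q2 -> q0 -> q3 -> q3
Final state: q3
Accept states: {q1}

No, rejected (final state q3 is not an accept state)


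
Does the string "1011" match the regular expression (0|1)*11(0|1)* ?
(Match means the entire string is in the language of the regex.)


|string| = 4; first = '1'; last = '1'

Yes, "1011" matches (0|1)*11(0|1)*


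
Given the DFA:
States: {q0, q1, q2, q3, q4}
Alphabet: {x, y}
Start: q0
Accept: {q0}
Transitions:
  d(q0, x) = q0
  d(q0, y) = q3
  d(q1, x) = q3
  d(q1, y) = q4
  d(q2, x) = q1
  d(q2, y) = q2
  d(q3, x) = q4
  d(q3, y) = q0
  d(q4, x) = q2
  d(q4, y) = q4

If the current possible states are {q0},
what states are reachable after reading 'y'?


Apply transition on 'y' from each current state:
  d(q0, y) = q3

{q3}


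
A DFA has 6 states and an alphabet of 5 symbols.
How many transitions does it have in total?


Each state has exactly one transition per symbol.
6 * 5 = 30

30


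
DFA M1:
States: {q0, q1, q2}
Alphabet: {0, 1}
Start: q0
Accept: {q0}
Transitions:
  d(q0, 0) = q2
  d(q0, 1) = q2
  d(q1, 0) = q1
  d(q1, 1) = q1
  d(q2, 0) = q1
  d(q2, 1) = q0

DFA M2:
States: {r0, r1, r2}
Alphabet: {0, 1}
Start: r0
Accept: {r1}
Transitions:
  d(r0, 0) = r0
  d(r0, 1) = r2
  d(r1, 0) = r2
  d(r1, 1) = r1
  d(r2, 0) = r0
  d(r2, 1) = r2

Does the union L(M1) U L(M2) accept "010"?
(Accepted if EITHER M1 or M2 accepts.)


M1: final=q2 accepted=False
M2: final=r0 accepted=False

No, union rejects (neither accepts)


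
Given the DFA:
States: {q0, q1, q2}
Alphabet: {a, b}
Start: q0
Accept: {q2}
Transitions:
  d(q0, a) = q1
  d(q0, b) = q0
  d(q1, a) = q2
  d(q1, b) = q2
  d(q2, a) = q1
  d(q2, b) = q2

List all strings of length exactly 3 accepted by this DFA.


All strings of length 3: 8 total
Accepted: 4

"aab", "abb", "baa", "bab"


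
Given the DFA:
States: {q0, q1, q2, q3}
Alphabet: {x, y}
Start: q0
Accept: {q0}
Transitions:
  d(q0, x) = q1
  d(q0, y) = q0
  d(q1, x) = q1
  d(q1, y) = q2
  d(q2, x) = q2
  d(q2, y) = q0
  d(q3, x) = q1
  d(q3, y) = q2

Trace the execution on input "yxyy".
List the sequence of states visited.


Input: yxyy
d(q0, y) = q0
d(q0, x) = q1
d(q1, y) = q2
d(q2, y) = q0


q0 -> q0 -> q1 -> q2 -> q0


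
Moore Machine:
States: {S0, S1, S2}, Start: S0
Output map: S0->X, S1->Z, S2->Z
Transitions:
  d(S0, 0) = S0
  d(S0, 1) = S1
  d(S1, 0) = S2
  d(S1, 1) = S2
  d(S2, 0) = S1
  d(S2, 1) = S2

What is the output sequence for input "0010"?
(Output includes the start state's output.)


Start: S0 (output X)
  --0--> S0 (output X)
  --0--> S0 (output X)
  --1--> S1 (output Z)
  --0--> S2 (output Z)

"XXXZZ"


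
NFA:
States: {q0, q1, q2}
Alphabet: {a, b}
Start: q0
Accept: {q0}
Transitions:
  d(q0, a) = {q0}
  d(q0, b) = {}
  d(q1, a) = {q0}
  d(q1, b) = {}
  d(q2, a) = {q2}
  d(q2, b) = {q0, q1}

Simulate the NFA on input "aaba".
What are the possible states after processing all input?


Start: {q0}
  --a--> {q0}
  --a--> {q0}
  --b--> {}
  --a--> {}

{} (empty set, no valid transitions)


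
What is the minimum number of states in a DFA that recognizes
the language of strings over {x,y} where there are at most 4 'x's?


States: count = 0, 1, ..., 4 (all accepting; 5 states), plus a dead state for count > 4.
Total: 5 + 1 = 6.

6


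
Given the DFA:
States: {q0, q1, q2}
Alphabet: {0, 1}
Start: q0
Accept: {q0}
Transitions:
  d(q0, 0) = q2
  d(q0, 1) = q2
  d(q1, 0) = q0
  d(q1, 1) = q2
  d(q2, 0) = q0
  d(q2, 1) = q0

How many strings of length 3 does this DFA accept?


Enumerating all length-3 strings:
  "000" -> q2 [reject]
  "001" -> q2 [reject]
  "010" -> q2 [reject]
  "011" -> q2 [reject]
  "100" -> q2 [reject]
  "101" -> q2 [reject]
  "110" -> q2 [reject]
  "111" -> q2 [reject]

0 out of 8


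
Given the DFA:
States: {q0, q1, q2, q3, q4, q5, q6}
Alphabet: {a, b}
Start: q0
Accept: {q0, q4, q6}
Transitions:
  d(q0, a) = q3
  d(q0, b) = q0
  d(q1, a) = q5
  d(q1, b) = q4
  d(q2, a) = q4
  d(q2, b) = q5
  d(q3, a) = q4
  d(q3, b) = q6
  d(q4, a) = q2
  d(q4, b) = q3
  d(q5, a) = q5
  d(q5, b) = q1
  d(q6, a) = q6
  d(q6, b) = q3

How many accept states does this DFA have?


Accept states listed: {q0, q4, q6}
Counting: q0(1) q4(2) q6(3)

3


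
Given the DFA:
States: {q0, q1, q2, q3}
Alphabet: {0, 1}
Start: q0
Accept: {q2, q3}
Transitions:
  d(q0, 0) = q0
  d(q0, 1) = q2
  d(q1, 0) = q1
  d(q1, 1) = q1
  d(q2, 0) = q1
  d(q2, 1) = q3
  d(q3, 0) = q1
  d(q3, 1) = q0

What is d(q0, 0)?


Looking up transition d(q0, 0)

q0


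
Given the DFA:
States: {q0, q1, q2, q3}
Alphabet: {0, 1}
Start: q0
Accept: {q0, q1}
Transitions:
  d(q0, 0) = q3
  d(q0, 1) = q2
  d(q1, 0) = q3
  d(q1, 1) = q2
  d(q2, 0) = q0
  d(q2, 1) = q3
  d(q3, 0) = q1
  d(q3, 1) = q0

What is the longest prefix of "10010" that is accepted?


Run the DFA, marking each prefix where the state is accepting:
  "" -> q0 [accept]
  "1" -> q2 [reject]
  "10" -> q0 [accept]
  "100" -> q3 [reject]
  "1001" -> q0 [accept]
  "10010" -> q3 [reject]

"1001"


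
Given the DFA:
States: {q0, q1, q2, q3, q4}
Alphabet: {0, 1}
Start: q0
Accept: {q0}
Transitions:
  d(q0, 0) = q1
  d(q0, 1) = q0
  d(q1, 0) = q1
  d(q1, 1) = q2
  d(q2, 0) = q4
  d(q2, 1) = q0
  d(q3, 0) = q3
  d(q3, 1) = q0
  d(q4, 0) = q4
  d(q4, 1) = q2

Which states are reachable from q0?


BFS from q0:
  layer 0: {q0}
  layer 1: {q1}
  layer 2: {q2}
  layer 3: {q4}

{q0, q1, q2, q4}


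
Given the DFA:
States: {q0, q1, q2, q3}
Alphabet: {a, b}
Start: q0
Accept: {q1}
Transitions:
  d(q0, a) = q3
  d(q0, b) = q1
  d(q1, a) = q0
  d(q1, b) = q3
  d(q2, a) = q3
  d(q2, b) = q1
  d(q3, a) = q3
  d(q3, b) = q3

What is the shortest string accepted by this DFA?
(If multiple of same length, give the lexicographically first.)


BFS by string length (lex-first path to each state shown):
  len 0: q0<-""
  len 1: q1<-"b", q3<-"a"
Found accept state at length 1.

"b"


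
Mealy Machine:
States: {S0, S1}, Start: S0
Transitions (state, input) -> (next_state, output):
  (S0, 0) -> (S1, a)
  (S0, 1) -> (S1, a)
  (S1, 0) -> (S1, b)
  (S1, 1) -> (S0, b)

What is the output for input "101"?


Step-by-step:
  (S0, 1) -> (S1, a)
  (S1, 0) -> (S1, b)
  (S1, 1) -> (S0, b)

"abb"


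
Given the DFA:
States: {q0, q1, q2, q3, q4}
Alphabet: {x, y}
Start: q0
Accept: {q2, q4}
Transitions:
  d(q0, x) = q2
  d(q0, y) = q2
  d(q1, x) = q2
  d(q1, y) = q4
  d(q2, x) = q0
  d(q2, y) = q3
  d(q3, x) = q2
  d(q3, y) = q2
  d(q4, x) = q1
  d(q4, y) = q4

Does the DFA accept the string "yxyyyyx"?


Trace: q0 -> q2 -> q0 -> q2 -> q3 -> q2 -> q3 -> q2
Final state: q2
Accept states: {q2, q4}

Yes, accepted (final state q2 is an accept state)


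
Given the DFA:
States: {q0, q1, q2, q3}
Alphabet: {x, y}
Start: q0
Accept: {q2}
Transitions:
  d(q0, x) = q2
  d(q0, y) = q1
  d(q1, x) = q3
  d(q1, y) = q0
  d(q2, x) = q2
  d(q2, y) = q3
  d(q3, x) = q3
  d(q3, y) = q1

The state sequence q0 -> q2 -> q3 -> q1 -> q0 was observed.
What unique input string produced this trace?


Trace back each transition to find the symbol:
  q0 --[x]--> q2
  q2 --[y]--> q3
  q3 --[y]--> q1
  q1 --[y]--> q0

"xyyy"


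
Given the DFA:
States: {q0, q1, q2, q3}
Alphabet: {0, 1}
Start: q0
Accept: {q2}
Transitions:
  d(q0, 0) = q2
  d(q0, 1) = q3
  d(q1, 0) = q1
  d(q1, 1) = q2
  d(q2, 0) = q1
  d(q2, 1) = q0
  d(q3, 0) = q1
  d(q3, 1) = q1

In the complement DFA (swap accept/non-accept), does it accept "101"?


Trace: q0 -> q3 -> q1 -> q2
Final: q2
Original accept: {q2}
Complement: q2 is in original accept

No, complement rejects (original accepts)


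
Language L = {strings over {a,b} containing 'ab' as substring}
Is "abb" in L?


'ab' occurs at index 0

Yes, "abb" is in L


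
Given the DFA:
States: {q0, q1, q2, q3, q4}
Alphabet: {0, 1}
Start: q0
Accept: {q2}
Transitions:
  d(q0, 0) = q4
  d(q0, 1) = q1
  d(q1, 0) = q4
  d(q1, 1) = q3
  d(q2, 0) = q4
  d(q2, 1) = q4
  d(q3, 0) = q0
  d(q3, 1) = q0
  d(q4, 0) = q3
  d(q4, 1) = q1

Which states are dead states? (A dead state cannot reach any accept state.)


Forward reachability from each state:
  q0 -> reaches {q0, q1, q3, q4}, no accept state (dead)
  q1 -> reaches {q0, q1, q3, q4}, no accept state (dead)
  q2 -> reaches accept state q2 (live)
  q3 -> reaches {q0, q1, q3, q4}, no accept state (dead)
  q4 -> reaches {q0, q1, q3, q4}, no accept state (dead)

{q0, q1, q3, q4}


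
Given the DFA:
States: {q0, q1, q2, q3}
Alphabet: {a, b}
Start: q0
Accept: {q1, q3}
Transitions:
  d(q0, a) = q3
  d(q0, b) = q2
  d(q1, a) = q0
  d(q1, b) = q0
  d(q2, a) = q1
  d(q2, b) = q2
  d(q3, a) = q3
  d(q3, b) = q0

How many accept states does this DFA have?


Accept states listed: {q1, q3}
Counting: q1(1) q3(2)

2


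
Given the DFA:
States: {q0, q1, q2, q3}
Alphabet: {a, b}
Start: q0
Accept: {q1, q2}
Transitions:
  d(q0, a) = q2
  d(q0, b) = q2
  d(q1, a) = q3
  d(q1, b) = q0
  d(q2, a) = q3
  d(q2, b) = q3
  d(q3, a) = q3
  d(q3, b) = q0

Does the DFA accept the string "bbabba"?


Trace: q0 -> q2 -> q3 -> q3 -> q0 -> q2 -> q3
Final state: q3
Accept states: {q1, q2}

No, rejected (final state q3 is not an accept state)


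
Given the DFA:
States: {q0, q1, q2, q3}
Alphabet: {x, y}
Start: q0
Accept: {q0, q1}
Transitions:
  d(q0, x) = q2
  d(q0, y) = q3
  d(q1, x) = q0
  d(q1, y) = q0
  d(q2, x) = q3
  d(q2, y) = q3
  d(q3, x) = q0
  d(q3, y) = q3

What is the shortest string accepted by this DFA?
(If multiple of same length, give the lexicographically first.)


BFS by string length (lex-first path to each state shown):
  len 0: q0<-""
Found accept state at length 0.

"" (empty string)


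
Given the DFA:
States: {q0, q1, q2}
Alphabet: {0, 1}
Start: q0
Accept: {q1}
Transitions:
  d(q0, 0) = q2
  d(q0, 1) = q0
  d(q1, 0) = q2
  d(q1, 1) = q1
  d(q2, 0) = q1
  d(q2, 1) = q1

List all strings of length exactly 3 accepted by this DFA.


All strings of length 3: 8 total
Accepted: 4

"001", "011", "100", "101"


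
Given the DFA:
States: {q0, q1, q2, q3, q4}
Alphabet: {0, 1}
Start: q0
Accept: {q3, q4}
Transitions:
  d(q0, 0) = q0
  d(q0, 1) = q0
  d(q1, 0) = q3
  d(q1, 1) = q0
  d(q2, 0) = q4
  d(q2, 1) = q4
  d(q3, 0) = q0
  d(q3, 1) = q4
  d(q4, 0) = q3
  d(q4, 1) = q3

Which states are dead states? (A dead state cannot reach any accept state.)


Forward reachability from each state:
  q0 -> reaches {q0}, no accept state (dead)
  q1 -> reaches accept state q3 (live)
  q2 -> reaches accept state q3 (live)
  q3 -> reaches accept state q3 (live)
  q4 -> reaches accept state q3 (live)

{q0}


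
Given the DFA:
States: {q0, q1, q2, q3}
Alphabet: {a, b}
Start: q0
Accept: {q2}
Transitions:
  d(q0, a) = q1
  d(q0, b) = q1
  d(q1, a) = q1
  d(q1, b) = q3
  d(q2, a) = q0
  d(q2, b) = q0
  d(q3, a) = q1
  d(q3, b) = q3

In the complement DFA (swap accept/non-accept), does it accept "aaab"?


Trace: q0 -> q1 -> q1 -> q1 -> q3
Final: q3
Original accept: {q2}
Complement: q3 is not in original accept

Yes, complement accepts (original rejects)


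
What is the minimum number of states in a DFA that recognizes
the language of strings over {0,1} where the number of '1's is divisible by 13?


States track (count of '1') mod 13.
Need 13 states: one per remainder 0..12; accept = remainder 0.

13


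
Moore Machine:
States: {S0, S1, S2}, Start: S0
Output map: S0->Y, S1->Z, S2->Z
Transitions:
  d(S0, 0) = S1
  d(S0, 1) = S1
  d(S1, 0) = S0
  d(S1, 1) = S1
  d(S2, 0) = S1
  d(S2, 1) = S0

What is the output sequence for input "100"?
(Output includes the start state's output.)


Start: S0 (output Y)
  --1--> S1 (output Z)
  --0--> S0 (output Y)
  --0--> S1 (output Z)

"YZYZ"


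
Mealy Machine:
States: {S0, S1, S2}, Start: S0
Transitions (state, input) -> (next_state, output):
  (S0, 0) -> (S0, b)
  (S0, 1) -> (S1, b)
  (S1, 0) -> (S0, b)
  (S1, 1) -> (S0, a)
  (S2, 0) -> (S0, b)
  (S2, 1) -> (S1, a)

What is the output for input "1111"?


Step-by-step:
  (S0, 1) -> (S1, b)
  (S1, 1) -> (S0, a)
  (S0, 1) -> (S1, b)
  (S1, 1) -> (S0, a)

"baba"


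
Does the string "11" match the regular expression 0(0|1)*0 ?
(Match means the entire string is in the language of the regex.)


|string| = 2; first = '1'; last = '1'

No, "11" does not match 0(0|1)*0


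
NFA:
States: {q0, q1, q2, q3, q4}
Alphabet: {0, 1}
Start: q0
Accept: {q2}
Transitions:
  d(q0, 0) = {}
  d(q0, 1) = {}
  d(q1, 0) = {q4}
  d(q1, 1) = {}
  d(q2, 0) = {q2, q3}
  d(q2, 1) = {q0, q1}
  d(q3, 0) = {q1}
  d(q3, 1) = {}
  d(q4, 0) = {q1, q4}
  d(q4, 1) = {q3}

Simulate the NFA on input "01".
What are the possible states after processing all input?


Start: {q0}
  --0--> {}
  --1--> {}

{} (empty set, no valid transitions)


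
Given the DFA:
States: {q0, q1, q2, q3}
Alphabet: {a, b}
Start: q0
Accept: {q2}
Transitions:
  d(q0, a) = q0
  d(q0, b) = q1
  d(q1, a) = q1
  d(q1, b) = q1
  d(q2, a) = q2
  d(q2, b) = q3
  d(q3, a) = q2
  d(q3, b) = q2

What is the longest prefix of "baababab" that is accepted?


Run the DFA, marking each prefix where the state is accepting:
  "" -> q0 [reject]
  "b" -> q1 [reject]
  "ba" -> q1 [reject]
  "baa" -> q1 [reject]
  "baab" -> q1 [reject]
  "baaba" -> q1 [reject]
  "baabab" -> q1 [reject]
  "baababa" -> q1 [reject]
  "baababab" -> q1 [reject]

No prefix is accepted


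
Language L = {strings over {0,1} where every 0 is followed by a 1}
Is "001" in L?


'00' present: True; ends with '0': False

No, "001" is not in L


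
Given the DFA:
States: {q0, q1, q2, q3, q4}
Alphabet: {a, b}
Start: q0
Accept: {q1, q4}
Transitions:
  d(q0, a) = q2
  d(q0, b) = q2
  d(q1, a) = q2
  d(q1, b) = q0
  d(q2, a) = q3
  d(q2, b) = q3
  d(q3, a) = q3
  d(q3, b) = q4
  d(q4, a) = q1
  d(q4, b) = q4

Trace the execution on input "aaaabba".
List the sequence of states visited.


Input: aaaabba
d(q0, a) = q2
d(q2, a) = q3
d(q3, a) = q3
d(q3, a) = q3
d(q3, b) = q4
d(q4, b) = q4
d(q4, a) = q1


q0 -> q2 -> q3 -> q3 -> q3 -> q4 -> q4 -> q1


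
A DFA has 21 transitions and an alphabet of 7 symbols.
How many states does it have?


Each state has exactly one transition per symbol.
states = transitions / |alphabet| = 21 / 7 = 3

3


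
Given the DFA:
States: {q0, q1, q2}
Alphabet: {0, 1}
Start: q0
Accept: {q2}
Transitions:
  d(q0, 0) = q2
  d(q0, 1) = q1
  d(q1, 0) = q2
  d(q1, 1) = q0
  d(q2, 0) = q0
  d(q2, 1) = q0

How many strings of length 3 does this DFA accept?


Enumerating all length-3 strings:
  "000" -> q2 [accept]
  "001" -> q1 [reject]
  "010" -> q2 [accept]
  "011" -> q1 [reject]
  "100" -> q0 [reject]
  "101" -> q0 [reject]
  "110" -> q2 [accept]
  "111" -> q1 [reject]

3 out of 8


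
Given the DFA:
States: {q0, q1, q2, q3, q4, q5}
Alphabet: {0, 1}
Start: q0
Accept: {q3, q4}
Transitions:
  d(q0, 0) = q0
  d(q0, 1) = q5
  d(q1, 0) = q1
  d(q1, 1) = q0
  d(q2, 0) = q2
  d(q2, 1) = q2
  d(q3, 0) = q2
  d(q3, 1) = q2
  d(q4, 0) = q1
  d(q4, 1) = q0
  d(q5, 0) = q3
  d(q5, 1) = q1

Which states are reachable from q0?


BFS from q0:
  layer 0: {q0}
  layer 1: {q5}
  layer 2: {q1, q3}
  layer 3: {q2}

{q0, q1, q2, q3, q5}


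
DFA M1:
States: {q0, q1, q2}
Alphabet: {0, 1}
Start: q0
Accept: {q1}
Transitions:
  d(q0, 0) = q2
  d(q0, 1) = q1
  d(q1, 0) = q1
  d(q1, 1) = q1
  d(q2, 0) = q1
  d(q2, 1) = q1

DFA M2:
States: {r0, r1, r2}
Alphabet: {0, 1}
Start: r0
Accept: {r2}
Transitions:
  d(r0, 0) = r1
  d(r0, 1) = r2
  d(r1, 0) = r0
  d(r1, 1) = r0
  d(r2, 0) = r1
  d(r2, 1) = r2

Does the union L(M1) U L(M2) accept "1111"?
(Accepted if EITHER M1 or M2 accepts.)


M1: final=q1 accepted=True
M2: final=r2 accepted=True

Yes, union accepts


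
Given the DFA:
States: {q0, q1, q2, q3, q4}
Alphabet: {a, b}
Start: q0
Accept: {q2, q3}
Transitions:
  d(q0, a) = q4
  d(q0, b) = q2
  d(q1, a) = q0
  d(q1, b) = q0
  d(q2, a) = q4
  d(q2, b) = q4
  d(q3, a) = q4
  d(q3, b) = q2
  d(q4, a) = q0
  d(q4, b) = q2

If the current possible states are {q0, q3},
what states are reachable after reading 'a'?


Apply transition on 'a' from each current state:
  d(q0, a) = q4
  d(q3, a) = q4

{q4}


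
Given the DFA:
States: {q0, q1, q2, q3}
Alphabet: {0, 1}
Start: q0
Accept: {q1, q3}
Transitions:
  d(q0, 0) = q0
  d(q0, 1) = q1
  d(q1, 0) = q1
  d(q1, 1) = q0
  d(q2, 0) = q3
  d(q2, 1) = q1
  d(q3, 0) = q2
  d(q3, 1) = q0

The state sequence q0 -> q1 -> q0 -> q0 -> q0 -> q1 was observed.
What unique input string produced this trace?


Trace back each transition to find the symbol:
  q0 --[1]--> q1
  q1 --[1]--> q0
  q0 --[0]--> q0
  q0 --[0]--> q0
  q0 --[1]--> q1

"11001"


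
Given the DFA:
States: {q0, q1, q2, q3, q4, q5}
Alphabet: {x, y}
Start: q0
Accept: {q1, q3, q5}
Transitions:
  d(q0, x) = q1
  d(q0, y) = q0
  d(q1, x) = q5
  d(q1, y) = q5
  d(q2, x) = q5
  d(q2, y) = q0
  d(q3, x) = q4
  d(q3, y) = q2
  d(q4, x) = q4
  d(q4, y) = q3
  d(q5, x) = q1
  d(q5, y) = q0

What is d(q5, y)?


Looking up transition d(q5, y)

q0


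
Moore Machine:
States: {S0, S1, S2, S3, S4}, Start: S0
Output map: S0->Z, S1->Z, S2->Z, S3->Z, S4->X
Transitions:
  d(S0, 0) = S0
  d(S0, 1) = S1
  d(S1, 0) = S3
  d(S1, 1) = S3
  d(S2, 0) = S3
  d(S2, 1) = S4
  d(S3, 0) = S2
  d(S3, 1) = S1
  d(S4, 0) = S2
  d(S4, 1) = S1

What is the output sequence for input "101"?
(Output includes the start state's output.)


Start: S0 (output Z)
  --1--> S1 (output Z)
  --0--> S3 (output Z)
  --1--> S1 (output Z)

"ZZZZ"


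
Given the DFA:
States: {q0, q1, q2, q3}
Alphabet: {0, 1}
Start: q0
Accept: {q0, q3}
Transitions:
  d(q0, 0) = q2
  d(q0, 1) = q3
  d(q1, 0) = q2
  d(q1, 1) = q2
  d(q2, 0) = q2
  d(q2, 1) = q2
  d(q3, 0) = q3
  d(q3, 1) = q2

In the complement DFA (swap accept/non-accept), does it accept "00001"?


Trace: q0 -> q2 -> q2 -> q2 -> q2 -> q2
Final: q2
Original accept: {q0, q3}
Complement: q2 is not in original accept

Yes, complement accepts (original rejects)


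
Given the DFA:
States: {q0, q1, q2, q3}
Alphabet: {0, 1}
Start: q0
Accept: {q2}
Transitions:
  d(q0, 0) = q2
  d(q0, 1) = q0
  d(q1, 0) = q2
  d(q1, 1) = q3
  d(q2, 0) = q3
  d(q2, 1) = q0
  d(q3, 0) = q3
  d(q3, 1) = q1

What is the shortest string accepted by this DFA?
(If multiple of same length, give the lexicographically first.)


BFS by string length (lex-first path to each state shown):
  len 0: q0<-""
  len 1: q0<-"1", q2<-"0"
Found accept state at length 1.

"0"


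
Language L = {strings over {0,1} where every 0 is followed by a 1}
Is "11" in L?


'00' present: False; ends with '0': False

Yes, "11" is in L


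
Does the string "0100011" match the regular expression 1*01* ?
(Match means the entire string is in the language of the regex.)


|string| = 7; first = '0'; last = '1'

No, "0100011" does not match 1*01*


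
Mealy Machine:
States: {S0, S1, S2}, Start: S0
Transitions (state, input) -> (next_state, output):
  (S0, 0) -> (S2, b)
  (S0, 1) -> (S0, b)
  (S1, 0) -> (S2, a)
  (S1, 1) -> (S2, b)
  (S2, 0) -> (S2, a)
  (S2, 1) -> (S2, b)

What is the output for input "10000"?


Step-by-step:
  (S0, 1) -> (S0, b)
  (S0, 0) -> (S2, b)
  (S2, 0) -> (S2, a)
  (S2, 0) -> (S2, a)
  (S2, 0) -> (S2, a)

"bbaaa"


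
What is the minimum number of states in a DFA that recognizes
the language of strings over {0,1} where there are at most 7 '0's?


States: count = 0, 1, ..., 7 (all accepting; 8 states), plus a dead state for count > 7.
Total: 8 + 1 = 9.

9


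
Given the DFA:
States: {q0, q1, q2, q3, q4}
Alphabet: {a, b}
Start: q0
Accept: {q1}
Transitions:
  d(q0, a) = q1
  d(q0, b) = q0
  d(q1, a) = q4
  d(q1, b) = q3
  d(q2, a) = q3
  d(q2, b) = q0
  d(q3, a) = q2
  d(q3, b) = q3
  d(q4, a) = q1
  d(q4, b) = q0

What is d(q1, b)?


Looking up transition d(q1, b)

q3


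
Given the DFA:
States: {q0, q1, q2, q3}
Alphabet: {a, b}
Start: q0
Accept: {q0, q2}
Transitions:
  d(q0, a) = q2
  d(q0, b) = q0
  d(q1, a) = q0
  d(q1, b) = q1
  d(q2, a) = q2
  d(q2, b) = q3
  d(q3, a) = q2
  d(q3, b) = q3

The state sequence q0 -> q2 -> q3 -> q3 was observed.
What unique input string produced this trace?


Trace back each transition to find the symbol:
  q0 --[a]--> q2
  q2 --[b]--> q3
  q3 --[b]--> q3

"abb"


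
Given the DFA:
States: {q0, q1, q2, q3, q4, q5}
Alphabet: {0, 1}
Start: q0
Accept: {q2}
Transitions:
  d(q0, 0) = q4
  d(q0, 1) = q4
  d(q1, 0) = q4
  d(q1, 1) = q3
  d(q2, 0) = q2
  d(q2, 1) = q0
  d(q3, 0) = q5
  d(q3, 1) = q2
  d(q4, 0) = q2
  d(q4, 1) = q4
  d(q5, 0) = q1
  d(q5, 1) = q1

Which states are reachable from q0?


BFS from q0:
  layer 0: {q0}
  layer 1: {q4}
  layer 2: {q2}

{q0, q2, q4}


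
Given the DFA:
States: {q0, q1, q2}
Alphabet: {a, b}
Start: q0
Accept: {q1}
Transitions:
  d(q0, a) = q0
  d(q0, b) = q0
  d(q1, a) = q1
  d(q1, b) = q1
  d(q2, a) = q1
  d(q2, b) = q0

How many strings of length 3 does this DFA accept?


Enumerating all length-3 strings:
  "aaa" -> q0 [reject]
  "aab" -> q0 [reject]
  "aba" -> q0 [reject]
  "abb" -> q0 [reject]
  "baa" -> q0 [reject]
  "bab" -> q0 [reject]
  "bba" -> q0 [reject]
  "bbb" -> q0 [reject]

0 out of 8


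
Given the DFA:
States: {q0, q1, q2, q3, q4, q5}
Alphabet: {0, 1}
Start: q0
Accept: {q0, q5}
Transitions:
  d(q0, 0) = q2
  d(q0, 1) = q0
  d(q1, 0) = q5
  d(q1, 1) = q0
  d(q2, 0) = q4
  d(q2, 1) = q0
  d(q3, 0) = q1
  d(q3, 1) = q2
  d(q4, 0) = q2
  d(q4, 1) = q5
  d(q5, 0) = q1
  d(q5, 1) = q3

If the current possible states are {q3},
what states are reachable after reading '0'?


Apply transition on '0' from each current state:
  d(q3, 0) = q1

{q1}


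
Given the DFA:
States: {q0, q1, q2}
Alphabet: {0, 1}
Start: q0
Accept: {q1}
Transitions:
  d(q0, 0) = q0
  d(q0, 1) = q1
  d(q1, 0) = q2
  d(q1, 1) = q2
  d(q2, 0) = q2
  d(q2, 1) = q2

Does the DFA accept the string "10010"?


Trace: q0 -> q1 -> q2 -> q2 -> q2 -> q2
Final state: q2
Accept states: {q1}

No, rejected (final state q2 is not an accept state)


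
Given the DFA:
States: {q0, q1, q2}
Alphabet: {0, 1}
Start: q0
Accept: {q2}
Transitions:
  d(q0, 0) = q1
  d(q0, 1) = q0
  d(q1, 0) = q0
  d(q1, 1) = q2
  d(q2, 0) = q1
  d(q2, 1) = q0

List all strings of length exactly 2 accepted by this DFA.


All strings of length 2: 4 total
Accepted: 1

"01"


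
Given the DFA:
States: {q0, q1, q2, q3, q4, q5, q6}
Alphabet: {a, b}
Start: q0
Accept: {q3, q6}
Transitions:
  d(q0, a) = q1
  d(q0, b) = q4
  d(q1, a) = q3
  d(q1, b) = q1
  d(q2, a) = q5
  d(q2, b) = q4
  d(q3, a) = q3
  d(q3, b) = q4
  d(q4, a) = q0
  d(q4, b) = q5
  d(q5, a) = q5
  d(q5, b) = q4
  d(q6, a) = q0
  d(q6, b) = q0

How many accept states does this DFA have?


Accept states listed: {q3, q6}
Counting: q3(1) q6(2)

2


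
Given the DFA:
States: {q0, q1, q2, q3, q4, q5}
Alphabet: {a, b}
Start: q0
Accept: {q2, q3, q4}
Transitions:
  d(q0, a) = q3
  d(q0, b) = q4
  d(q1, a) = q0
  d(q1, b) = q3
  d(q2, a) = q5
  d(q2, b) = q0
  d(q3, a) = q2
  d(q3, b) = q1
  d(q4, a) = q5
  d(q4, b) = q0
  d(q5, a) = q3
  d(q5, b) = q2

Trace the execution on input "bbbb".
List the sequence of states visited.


Input: bbbb
d(q0, b) = q4
d(q4, b) = q0
d(q0, b) = q4
d(q4, b) = q0


q0 -> q4 -> q0 -> q4 -> q0


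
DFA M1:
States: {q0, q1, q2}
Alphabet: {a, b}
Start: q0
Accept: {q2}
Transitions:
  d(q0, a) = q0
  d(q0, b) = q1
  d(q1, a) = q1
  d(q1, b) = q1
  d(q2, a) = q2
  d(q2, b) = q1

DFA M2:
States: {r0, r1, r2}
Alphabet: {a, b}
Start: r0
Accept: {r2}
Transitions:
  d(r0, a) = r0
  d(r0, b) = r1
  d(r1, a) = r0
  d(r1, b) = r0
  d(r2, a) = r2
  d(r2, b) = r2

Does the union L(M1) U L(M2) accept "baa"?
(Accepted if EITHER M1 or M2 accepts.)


M1: final=q1 accepted=False
M2: final=r0 accepted=False

No, union rejects (neither accepts)
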